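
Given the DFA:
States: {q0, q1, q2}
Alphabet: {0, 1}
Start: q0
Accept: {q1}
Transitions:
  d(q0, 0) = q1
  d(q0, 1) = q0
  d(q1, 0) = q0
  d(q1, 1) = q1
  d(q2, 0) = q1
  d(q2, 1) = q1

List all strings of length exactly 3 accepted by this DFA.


All strings of length 3: 8 total
Accepted: 4

"000", "011", "101", "110"


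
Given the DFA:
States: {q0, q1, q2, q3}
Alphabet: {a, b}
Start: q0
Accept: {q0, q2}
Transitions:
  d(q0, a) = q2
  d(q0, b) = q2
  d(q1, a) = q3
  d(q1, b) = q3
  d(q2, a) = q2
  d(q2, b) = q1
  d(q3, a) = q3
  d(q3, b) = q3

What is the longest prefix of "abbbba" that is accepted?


Run the DFA, marking each prefix where the state is accepting:
  "" -> q0 [accept]
  "a" -> q2 [accept]
  "ab" -> q1 [reject]
  "abb" -> q3 [reject]
  "abbb" -> q3 [reject]
  "abbbb" -> q3 [reject]
  "abbbba" -> q3 [reject]

"a"


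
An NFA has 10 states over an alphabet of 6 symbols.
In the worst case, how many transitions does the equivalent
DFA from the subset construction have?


Subset construction: one DFA state per subset of NFA states = 2^10 = 1024 states.
Each DFA state has 6 outgoing transitions: 1024 * 6 = 6144

6144


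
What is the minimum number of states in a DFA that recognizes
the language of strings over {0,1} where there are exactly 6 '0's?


States: count = 0, 1, ..., 6 (that's 7 states), plus a dead state for count > 6.
Total: 7 + 1 = 8. Accept = count-6 state.

8


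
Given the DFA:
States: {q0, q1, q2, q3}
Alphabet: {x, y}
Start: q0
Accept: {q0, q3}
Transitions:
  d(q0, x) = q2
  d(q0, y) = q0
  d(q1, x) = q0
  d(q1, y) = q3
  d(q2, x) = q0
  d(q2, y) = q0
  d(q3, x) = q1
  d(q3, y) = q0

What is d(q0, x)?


Looking up transition d(q0, x)

q2


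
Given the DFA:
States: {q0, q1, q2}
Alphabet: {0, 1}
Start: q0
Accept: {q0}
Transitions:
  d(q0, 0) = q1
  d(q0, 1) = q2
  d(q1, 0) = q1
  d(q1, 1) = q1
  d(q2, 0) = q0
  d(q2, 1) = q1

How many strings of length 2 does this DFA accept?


Enumerating all length-2 strings:
  "00" -> q1 [reject]
  "01" -> q1 [reject]
  "10" -> q0 [accept]
  "11" -> q1 [reject]

1 out of 4


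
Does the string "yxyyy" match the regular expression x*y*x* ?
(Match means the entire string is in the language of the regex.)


|string| = 5; first = 'y'; last = 'y'

No, "yxyyy" does not match x*y*x*


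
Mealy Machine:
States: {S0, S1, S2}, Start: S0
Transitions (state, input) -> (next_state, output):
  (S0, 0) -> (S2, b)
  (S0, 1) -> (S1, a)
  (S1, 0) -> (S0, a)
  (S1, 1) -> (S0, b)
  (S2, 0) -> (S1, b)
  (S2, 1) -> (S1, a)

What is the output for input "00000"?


Step-by-step:
  (S0, 0) -> (S2, b)
  (S2, 0) -> (S1, b)
  (S1, 0) -> (S0, a)
  (S0, 0) -> (S2, b)
  (S2, 0) -> (S1, b)

"bbabb"


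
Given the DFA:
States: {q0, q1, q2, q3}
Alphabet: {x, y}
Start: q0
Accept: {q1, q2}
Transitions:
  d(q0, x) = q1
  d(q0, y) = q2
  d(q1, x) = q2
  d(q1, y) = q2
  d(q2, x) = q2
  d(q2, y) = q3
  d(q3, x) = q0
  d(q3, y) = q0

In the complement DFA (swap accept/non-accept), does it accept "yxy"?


Trace: q0 -> q2 -> q2 -> q3
Final: q3
Original accept: {q1, q2}
Complement: q3 is not in original accept

Yes, complement accepts (original rejects)


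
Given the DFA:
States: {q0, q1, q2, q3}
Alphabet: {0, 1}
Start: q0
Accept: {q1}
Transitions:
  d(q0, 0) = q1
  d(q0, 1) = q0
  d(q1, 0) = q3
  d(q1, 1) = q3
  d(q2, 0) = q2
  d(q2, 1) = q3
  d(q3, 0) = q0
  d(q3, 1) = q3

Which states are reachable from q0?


BFS from q0:
  layer 0: {q0}
  layer 1: {q1}
  layer 2: {q3}

{q0, q1, q3}


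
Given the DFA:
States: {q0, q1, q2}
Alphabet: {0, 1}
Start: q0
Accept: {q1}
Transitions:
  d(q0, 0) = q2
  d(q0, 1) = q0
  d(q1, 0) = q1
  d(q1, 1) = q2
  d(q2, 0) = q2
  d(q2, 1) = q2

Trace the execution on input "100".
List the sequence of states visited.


Input: 100
d(q0, 1) = q0
d(q0, 0) = q2
d(q2, 0) = q2


q0 -> q0 -> q2 -> q2


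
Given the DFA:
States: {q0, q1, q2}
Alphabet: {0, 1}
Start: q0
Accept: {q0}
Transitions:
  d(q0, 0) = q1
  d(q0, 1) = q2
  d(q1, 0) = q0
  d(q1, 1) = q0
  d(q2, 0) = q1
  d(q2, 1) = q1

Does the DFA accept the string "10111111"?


Trace: q0 -> q2 -> q1 -> q0 -> q2 -> q1 -> q0 -> q2 -> q1
Final state: q1
Accept states: {q0}

No, rejected (final state q1 is not an accept state)


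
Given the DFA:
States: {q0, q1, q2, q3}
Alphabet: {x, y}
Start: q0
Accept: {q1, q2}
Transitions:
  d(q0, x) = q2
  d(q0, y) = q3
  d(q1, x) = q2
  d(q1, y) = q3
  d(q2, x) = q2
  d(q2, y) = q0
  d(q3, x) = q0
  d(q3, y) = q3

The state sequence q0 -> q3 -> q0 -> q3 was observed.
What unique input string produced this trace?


Trace back each transition to find the symbol:
  q0 --[y]--> q3
  q3 --[x]--> q0
  q0 --[y]--> q3

"yxy"


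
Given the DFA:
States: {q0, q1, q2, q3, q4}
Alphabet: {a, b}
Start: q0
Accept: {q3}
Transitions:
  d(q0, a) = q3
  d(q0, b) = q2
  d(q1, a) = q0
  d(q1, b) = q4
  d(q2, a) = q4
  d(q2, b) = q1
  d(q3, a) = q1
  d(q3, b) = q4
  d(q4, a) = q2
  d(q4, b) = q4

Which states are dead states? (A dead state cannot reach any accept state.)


Forward reachability from each state:
  q0 -> reaches accept state q3 (live)
  q1 -> reaches accept state q3 (live)
  q2 -> reaches accept state q3 (live)
  q3 -> reaches accept state q3 (live)
  q4 -> reaches accept state q3 (live)

None (all states can reach an accept state)


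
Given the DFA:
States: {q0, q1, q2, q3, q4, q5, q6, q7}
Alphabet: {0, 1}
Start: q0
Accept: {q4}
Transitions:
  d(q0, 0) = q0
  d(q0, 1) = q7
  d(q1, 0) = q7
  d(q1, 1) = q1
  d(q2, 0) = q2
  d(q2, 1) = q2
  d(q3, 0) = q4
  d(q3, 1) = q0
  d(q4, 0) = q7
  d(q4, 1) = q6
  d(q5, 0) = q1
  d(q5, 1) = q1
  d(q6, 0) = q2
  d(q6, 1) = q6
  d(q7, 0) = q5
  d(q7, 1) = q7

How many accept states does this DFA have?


Accept states listed: {q4}
Counting: q4(1)

1


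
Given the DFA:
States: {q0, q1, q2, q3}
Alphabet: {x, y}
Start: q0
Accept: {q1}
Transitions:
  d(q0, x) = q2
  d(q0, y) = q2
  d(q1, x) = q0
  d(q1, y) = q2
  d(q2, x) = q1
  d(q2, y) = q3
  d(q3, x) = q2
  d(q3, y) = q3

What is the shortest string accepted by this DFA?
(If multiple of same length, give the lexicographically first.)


BFS by string length (lex-first path to each state shown):
  len 0: q0<-""
  len 1: q2<-"x"
  len 2: q1<-"xx", q3<-"xy"
Found accept state at length 2.

"xx"


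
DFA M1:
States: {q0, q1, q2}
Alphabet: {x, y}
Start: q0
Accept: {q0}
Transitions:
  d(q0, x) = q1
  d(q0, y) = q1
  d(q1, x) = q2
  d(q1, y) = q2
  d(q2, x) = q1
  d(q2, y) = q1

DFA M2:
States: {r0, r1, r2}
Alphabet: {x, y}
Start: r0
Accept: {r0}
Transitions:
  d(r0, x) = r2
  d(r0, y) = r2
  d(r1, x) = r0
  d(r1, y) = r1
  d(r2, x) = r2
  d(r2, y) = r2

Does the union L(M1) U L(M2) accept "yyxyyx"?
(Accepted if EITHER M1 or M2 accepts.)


M1: final=q2 accepted=False
M2: final=r2 accepted=False

No, union rejects (neither accepts)


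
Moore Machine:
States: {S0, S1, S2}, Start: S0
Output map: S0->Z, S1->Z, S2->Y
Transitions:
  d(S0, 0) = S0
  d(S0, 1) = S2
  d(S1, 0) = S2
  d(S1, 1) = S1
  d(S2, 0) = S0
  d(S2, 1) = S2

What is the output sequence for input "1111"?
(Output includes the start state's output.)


Start: S0 (output Z)
  --1--> S2 (output Y)
  --1--> S2 (output Y)
  --1--> S2 (output Y)
  --1--> S2 (output Y)

"ZYYYY"


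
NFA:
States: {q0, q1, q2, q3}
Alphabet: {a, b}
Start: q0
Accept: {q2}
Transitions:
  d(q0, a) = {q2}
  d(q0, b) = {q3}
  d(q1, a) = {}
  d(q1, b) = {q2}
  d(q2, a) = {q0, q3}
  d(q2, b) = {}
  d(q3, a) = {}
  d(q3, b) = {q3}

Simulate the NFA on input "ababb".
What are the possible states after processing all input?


Start: {q0}
  --a--> {q2}
  --b--> {}
  --a--> {}
  --b--> {}
  --b--> {}

{} (empty set, no valid transitions)


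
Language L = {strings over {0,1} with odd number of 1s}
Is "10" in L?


count('1') = 1; 1 mod 2 = 1

Yes, "10" is in L


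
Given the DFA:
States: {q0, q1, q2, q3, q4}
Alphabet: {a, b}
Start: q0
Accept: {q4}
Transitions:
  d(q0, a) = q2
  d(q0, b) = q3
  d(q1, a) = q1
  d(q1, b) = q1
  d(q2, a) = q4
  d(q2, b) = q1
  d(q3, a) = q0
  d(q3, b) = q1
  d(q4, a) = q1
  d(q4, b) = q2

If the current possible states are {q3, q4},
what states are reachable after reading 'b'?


Apply transition on 'b' from each current state:
  d(q3, b) = q1
  d(q4, b) = q2

{q1, q2}


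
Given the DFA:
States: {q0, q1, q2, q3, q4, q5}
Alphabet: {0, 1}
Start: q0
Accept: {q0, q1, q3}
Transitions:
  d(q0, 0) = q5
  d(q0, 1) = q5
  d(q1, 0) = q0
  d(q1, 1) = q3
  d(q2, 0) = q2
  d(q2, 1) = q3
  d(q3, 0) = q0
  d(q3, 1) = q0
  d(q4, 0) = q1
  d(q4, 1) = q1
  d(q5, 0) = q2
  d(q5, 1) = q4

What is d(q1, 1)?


Looking up transition d(q1, 1)

q3


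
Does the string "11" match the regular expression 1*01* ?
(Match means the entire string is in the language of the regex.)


|string| = 2; first = '1'; last = '1'

No, "11" does not match 1*01*


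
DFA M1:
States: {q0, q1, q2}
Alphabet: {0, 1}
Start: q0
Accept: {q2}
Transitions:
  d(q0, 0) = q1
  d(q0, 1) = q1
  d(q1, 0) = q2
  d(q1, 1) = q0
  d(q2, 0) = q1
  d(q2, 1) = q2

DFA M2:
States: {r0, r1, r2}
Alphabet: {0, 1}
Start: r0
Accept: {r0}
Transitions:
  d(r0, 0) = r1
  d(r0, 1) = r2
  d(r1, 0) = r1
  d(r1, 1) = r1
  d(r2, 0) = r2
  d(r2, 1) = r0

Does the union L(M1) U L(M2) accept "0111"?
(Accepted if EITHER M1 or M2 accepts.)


M1: final=q0 accepted=False
M2: final=r1 accepted=False

No, union rejects (neither accepts)


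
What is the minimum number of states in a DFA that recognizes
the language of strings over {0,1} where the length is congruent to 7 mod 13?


States track (length) mod 13.
Need 13 states: one per remainder 0..12; accept = remainder 7.

13


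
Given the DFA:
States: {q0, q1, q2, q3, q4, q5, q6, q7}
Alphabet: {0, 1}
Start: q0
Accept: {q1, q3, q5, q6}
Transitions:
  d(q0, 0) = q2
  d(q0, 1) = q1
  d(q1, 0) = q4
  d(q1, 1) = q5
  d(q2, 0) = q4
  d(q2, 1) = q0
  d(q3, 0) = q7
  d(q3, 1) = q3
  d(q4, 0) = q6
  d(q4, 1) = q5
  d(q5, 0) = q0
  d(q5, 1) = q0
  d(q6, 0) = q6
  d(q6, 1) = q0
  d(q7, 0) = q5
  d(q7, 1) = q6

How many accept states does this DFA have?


Accept states listed: {q1, q3, q5, q6}
Counting: q1(1) q3(2) q5(3) q6(4)

4


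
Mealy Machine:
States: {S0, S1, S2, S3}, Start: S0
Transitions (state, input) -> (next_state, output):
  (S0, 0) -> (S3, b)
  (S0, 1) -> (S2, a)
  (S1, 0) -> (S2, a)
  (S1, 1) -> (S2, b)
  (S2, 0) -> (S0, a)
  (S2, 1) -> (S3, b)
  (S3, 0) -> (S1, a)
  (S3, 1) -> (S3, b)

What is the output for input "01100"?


Step-by-step:
  (S0, 0) -> (S3, b)
  (S3, 1) -> (S3, b)
  (S3, 1) -> (S3, b)
  (S3, 0) -> (S1, a)
  (S1, 0) -> (S2, a)

"bbbaa"


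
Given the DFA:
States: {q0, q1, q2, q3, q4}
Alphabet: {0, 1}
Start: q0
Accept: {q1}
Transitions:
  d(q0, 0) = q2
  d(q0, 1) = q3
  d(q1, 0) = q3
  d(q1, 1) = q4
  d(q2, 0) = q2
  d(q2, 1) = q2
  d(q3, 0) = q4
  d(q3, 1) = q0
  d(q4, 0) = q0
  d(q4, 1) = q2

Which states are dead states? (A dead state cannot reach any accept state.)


Forward reachability from each state:
  q0 -> reaches {q0, q2, q3, q4}, no accept state (dead)
  q1 -> reaches accept state q1 (live)
  q2 -> reaches {q2}, no accept state (dead)
  q3 -> reaches {q0, q2, q3, q4}, no accept state (dead)
  q4 -> reaches {q0, q2, q3, q4}, no accept state (dead)

{q0, q2, q3, q4}


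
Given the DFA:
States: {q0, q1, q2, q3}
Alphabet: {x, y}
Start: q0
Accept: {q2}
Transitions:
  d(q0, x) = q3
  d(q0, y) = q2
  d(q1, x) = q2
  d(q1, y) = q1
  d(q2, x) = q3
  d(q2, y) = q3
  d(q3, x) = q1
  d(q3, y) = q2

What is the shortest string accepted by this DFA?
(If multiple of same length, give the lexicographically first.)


BFS by string length (lex-first path to each state shown):
  len 0: q0<-""
  len 1: q2<-"y", q3<-"x"
Found accept state at length 1.

"y"


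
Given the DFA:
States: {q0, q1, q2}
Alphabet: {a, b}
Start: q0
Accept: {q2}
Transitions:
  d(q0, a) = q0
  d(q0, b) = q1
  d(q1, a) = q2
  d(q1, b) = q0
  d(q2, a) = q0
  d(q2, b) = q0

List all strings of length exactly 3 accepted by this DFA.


All strings of length 3: 8 total
Accepted: 1

"aba"


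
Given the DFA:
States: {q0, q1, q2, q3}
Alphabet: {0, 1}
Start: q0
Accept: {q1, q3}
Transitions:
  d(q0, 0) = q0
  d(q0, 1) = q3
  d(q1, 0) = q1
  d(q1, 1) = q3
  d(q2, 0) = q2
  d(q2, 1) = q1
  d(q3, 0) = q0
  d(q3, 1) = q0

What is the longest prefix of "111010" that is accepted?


Run the DFA, marking each prefix where the state is accepting:
  "" -> q0 [reject]
  "1" -> q3 [accept]
  "11" -> q0 [reject]
  "111" -> q3 [accept]
  "1110" -> q0 [reject]
  "11101" -> q3 [accept]
  "111010" -> q0 [reject]

"11101"


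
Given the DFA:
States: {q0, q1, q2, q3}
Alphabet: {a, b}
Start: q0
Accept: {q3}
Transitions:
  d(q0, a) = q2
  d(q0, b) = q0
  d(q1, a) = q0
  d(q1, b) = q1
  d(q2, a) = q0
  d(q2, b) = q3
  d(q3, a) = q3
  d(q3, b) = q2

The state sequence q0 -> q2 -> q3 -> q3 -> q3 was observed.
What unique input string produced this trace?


Trace back each transition to find the symbol:
  q0 --[a]--> q2
  q2 --[b]--> q3
  q3 --[a]--> q3
  q3 --[a]--> q3

"abaa"


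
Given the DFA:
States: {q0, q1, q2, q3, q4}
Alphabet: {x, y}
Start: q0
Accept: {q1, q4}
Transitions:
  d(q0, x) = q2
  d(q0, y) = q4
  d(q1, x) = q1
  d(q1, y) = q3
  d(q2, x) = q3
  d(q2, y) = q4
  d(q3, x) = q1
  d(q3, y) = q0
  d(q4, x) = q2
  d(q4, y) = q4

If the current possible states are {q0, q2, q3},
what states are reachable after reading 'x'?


Apply transition on 'x' from each current state:
  d(q0, x) = q2
  d(q2, x) = q3
  d(q3, x) = q1

{q1, q2, q3}


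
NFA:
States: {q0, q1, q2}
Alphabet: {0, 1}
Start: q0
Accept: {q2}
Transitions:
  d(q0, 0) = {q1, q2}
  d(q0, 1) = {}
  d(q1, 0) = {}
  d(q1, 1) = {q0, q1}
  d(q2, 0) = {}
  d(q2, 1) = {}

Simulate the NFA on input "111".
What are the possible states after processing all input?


Start: {q0}
  --1--> {}
  --1--> {}
  --1--> {}

{} (empty set, no valid transitions)


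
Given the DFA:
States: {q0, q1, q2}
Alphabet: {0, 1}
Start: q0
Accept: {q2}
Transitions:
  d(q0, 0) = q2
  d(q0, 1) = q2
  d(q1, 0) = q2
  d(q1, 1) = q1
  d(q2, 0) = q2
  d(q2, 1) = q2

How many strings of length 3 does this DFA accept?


Enumerating all length-3 strings:
  "000" -> q2 [accept]
  "001" -> q2 [accept]
  "010" -> q2 [accept]
  "011" -> q2 [accept]
  "100" -> q2 [accept]
  "101" -> q2 [accept]
  "110" -> q2 [accept]
  "111" -> q2 [accept]

8 out of 8


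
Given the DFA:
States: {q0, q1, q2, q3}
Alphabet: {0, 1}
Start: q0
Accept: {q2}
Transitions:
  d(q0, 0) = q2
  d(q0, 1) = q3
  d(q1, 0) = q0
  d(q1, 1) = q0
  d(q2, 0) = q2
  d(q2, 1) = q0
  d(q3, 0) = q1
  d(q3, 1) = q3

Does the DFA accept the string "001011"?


Trace: q0 -> q2 -> q2 -> q0 -> q2 -> q0 -> q3
Final state: q3
Accept states: {q2}

No, rejected (final state q3 is not an accept state)


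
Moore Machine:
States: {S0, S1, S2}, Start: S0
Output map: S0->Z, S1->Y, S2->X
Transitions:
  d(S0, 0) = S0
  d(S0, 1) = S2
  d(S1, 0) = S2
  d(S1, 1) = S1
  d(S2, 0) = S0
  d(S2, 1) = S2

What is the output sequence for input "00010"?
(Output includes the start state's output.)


Start: S0 (output Z)
  --0--> S0 (output Z)
  --0--> S0 (output Z)
  --0--> S0 (output Z)
  --1--> S2 (output X)
  --0--> S0 (output Z)

"ZZZZXZ"


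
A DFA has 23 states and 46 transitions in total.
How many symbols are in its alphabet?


Each state has exactly one transition per symbol.
|alphabet| = transitions / states = 46 / 23 = 2

2


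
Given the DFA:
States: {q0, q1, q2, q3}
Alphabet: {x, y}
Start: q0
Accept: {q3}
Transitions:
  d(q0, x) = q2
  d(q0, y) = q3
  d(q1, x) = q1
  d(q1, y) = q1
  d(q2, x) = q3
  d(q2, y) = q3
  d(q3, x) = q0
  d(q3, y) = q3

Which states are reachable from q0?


BFS from q0:
  layer 0: {q0}
  layer 1: {q2, q3}

{q0, q2, q3}


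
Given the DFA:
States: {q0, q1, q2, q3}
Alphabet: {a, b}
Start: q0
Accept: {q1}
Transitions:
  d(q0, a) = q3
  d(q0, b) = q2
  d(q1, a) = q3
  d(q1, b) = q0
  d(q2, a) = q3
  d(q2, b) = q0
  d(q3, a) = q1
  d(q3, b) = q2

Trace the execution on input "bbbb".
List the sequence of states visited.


Input: bbbb
d(q0, b) = q2
d(q2, b) = q0
d(q0, b) = q2
d(q2, b) = q0


q0 -> q2 -> q0 -> q2 -> q0


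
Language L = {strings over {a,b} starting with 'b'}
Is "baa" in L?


first symbol = 'b'

Yes, "baa" is in L


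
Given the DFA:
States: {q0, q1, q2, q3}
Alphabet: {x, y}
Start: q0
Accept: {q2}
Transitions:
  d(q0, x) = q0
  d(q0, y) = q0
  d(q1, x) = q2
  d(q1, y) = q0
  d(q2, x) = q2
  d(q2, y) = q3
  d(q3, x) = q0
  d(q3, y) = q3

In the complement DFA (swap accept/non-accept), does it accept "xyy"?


Trace: q0 -> q0 -> q0 -> q0
Final: q0
Original accept: {q2}
Complement: q0 is not in original accept

Yes, complement accepts (original rejects)


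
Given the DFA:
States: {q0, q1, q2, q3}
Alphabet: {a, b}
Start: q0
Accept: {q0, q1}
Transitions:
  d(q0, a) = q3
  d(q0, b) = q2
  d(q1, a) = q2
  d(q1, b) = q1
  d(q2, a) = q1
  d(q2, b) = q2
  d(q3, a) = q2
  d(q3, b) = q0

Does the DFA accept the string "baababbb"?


Trace: q0 -> q2 -> q1 -> q2 -> q2 -> q1 -> q1 -> q1 -> q1
Final state: q1
Accept states: {q0, q1}

Yes, accepted (final state q1 is an accept state)


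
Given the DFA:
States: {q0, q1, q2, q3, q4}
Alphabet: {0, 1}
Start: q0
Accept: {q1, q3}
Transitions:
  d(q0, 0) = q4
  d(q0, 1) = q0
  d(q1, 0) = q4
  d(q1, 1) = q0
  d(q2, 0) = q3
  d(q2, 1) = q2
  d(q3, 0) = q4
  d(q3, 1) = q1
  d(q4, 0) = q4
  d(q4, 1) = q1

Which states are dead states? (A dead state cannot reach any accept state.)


Forward reachability from each state:
  q0 -> reaches accept state q1 (live)
  q1 -> reaches accept state q1 (live)
  q2 -> reaches accept state q1 (live)
  q3 -> reaches accept state q1 (live)
  q4 -> reaches accept state q1 (live)

None (all states can reach an accept state)


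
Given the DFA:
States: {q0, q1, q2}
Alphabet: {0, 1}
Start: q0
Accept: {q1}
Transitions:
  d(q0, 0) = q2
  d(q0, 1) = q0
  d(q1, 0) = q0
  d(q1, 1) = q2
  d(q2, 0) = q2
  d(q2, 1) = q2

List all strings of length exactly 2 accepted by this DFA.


All strings of length 2: 4 total
Accepted: 0

None


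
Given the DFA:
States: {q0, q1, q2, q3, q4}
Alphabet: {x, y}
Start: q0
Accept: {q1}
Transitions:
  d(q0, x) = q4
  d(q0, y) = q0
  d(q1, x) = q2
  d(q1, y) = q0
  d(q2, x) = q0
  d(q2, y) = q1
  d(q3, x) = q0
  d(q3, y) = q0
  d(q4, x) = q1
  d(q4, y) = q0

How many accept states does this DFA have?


Accept states listed: {q1}
Counting: q1(1)

1


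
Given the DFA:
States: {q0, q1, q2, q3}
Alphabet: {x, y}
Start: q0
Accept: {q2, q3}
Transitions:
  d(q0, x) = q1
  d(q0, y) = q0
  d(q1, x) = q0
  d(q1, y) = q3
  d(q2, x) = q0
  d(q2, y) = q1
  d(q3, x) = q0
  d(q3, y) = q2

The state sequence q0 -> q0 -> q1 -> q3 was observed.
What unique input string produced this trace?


Trace back each transition to find the symbol:
  q0 --[y]--> q0
  q0 --[x]--> q1
  q1 --[y]--> q3

"yxy"


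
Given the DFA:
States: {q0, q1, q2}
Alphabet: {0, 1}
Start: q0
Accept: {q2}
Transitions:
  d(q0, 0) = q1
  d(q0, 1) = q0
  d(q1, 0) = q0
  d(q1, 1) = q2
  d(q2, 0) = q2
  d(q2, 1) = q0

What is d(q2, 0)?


Looking up transition d(q2, 0)

q2


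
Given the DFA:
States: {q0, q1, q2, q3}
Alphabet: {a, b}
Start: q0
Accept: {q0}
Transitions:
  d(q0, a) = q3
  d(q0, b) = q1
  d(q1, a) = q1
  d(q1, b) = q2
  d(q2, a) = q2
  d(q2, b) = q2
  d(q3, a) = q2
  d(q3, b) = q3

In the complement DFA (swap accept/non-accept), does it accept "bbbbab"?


Trace: q0 -> q1 -> q2 -> q2 -> q2 -> q2 -> q2
Final: q2
Original accept: {q0}
Complement: q2 is not in original accept

Yes, complement accepts (original rejects)


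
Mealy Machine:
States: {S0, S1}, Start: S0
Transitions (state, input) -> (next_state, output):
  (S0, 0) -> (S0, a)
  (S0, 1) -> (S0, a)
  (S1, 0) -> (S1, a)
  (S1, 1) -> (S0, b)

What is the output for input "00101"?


Step-by-step:
  (S0, 0) -> (S0, a)
  (S0, 0) -> (S0, a)
  (S0, 1) -> (S0, a)
  (S0, 0) -> (S0, a)
  (S0, 1) -> (S0, a)

"aaaaa"


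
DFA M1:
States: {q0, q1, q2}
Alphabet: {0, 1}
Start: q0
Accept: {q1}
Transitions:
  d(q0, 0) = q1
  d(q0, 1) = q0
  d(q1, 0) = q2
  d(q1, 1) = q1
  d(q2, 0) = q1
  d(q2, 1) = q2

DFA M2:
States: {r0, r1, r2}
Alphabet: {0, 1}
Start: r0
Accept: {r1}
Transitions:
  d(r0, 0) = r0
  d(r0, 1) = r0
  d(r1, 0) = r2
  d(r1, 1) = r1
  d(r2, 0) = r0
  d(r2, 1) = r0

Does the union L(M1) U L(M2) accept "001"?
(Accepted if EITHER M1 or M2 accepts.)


M1: final=q2 accepted=False
M2: final=r0 accepted=False

No, union rejects (neither accepts)


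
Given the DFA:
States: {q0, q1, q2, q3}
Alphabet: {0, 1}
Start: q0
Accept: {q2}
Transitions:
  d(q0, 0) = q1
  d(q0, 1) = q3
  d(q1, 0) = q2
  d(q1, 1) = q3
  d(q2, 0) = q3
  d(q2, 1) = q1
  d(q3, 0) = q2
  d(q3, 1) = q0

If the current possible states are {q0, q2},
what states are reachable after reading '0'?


Apply transition on '0' from each current state:
  d(q0, 0) = q1
  d(q2, 0) = q3

{q1, q3}


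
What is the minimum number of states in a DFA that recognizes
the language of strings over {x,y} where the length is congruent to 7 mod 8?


States track (length) mod 8.
Need 8 states: one per remainder 0..7; accept = remainder 7.

8


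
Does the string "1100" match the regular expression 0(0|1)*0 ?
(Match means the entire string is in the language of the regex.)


|string| = 4; first = '1'; last = '0'

No, "1100" does not match 0(0|1)*0


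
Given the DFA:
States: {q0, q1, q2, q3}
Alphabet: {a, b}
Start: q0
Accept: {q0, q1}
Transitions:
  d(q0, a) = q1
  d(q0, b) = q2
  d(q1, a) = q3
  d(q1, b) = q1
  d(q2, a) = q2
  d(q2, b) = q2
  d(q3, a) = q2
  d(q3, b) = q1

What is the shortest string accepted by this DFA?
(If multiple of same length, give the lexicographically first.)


BFS by string length (lex-first path to each state shown):
  len 0: q0<-""
Found accept state at length 0.

"" (empty string)


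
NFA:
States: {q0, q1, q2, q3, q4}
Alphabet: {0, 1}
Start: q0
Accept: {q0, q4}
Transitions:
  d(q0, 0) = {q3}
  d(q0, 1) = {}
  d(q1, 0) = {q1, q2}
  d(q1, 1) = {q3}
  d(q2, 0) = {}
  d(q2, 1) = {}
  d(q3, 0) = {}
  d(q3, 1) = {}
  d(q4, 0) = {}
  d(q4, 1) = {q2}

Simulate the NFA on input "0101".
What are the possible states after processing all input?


Start: {q0}
  --0--> {q3}
  --1--> {}
  --0--> {}
  --1--> {}

{} (empty set, no valid transitions)


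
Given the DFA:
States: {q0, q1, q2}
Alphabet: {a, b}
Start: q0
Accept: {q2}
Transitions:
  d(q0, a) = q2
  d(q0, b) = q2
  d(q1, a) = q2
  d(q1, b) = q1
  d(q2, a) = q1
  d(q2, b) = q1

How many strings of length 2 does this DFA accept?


Enumerating all length-2 strings:
  "aa" -> q1 [reject]
  "ab" -> q1 [reject]
  "ba" -> q1 [reject]
  "bb" -> q1 [reject]

0 out of 4


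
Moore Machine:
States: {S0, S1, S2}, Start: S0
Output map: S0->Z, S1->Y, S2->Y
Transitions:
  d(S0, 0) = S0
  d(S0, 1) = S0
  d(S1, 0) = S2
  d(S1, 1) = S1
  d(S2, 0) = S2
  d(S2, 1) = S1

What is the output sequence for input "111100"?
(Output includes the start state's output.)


Start: S0 (output Z)
  --1--> S0 (output Z)
  --1--> S0 (output Z)
  --1--> S0 (output Z)
  --1--> S0 (output Z)
  --0--> S0 (output Z)
  --0--> S0 (output Z)

"ZZZZZZZ"


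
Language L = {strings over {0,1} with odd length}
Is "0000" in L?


length = 4; 4 mod 2 = 0

No, "0000" is not in L


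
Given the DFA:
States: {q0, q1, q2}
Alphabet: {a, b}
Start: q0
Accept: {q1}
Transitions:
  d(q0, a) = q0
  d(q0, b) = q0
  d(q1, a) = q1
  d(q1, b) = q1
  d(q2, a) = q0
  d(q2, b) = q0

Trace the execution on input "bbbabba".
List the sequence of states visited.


Input: bbbabba
d(q0, b) = q0
d(q0, b) = q0
d(q0, b) = q0
d(q0, a) = q0
d(q0, b) = q0
d(q0, b) = q0
d(q0, a) = q0


q0 -> q0 -> q0 -> q0 -> q0 -> q0 -> q0 -> q0


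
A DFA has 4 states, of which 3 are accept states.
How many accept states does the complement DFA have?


Complement swaps accept and non-accept states.
4 - 3 = 1

1


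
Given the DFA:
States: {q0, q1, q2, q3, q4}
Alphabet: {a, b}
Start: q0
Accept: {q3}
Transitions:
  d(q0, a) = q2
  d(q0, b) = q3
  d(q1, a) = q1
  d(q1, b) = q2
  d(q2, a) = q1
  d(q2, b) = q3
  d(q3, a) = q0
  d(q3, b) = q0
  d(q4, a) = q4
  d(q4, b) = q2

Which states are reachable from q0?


BFS from q0:
  layer 0: {q0}
  layer 1: {q2, q3}
  layer 2: {q1}

{q0, q1, q2, q3}


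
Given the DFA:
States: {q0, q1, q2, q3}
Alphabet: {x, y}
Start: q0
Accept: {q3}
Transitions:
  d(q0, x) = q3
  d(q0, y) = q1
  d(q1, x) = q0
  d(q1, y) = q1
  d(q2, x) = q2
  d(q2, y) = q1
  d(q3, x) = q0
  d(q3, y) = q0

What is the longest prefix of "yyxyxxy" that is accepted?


Run the DFA, marking each prefix where the state is accepting:
  "" -> q0 [reject]
  "y" -> q1 [reject]
  "yy" -> q1 [reject]
  "yyx" -> q0 [reject]
  "yyxy" -> q1 [reject]
  "yyxyx" -> q0 [reject]
  "yyxyxx" -> q3 [accept]
  "yyxyxxy" -> q0 [reject]

"yyxyxx"


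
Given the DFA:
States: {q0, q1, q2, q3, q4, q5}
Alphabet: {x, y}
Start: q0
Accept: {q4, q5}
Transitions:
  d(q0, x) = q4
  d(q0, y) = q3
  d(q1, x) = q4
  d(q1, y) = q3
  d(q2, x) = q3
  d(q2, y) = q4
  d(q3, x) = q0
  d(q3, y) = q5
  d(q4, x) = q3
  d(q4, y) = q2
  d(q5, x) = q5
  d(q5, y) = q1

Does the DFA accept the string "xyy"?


Trace: q0 -> q4 -> q2 -> q4
Final state: q4
Accept states: {q4, q5}

Yes, accepted (final state q4 is an accept state)


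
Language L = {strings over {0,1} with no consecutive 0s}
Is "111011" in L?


'00' does not occur

Yes, "111011" is in L


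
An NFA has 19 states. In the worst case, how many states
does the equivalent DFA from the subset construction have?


Subset construction: one DFA state per subset of NFA states.
2^19 = 524288

524288


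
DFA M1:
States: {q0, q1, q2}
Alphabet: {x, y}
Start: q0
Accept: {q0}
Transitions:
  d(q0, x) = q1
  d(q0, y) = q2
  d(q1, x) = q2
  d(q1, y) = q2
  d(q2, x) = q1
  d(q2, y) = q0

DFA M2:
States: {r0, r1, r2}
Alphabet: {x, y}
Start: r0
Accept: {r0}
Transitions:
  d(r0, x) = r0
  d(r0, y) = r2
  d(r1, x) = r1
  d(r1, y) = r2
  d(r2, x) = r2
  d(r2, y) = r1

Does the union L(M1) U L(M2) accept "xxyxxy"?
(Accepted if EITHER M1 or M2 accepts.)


M1: final=q0 accepted=True
M2: final=r1 accepted=False

Yes, union accepts


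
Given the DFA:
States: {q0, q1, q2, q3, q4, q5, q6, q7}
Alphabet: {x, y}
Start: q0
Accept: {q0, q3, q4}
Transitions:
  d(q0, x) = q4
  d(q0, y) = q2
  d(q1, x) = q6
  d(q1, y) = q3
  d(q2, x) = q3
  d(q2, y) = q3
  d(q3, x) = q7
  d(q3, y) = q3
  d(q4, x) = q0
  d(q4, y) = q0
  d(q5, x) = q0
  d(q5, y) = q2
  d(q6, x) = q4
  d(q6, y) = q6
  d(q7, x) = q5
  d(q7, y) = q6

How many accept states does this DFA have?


Accept states listed: {q0, q3, q4}
Counting: q0(1) q3(2) q4(3)

3


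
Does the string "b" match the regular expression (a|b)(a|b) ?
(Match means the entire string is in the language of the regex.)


|string| = 1; first = 'b'; last = 'b'

No, "b" does not match (a|b)(a|b)


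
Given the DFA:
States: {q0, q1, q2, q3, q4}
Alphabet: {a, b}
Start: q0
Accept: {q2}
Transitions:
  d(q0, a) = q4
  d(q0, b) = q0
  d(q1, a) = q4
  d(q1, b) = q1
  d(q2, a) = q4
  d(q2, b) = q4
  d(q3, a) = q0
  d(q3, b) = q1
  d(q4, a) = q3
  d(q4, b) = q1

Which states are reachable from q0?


BFS from q0:
  layer 0: {q0}
  layer 1: {q4}
  layer 2: {q1, q3}

{q0, q1, q3, q4}


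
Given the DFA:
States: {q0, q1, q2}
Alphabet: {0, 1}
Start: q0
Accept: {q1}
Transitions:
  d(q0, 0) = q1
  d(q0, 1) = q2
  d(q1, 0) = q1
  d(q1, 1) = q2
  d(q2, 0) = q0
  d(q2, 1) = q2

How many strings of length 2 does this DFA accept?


Enumerating all length-2 strings:
  "00" -> q1 [accept]
  "01" -> q2 [reject]
  "10" -> q0 [reject]
  "11" -> q2 [reject]

1 out of 4


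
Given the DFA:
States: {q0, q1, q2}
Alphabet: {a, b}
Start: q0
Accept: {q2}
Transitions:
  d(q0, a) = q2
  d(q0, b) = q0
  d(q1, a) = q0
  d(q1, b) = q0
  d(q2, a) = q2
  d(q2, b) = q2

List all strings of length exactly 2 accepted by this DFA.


All strings of length 2: 4 total
Accepted: 3

"aa", "ab", "ba"


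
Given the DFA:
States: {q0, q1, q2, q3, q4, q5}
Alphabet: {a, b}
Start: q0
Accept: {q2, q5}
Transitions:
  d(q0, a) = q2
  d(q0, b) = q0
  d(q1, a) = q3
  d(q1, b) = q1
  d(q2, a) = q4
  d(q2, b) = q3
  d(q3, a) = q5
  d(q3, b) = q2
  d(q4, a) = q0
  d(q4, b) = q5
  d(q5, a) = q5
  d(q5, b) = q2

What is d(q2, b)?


Looking up transition d(q2, b)

q3


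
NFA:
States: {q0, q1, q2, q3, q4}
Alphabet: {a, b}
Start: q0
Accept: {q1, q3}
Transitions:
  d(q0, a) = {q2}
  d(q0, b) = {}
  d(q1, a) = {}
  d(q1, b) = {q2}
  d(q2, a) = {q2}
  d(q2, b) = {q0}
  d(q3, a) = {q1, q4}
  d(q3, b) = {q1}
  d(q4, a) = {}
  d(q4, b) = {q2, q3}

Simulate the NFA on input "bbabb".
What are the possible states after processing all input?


Start: {q0}
  --b--> {}
  --b--> {}
  --a--> {}
  --b--> {}
  --b--> {}

{} (empty set, no valid transitions)


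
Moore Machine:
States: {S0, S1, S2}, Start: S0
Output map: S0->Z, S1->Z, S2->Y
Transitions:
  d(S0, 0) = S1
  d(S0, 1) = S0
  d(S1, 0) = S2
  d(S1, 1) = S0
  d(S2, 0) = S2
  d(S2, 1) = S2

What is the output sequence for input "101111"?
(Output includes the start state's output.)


Start: S0 (output Z)
  --1--> S0 (output Z)
  --0--> S1 (output Z)
  --1--> S0 (output Z)
  --1--> S0 (output Z)
  --1--> S0 (output Z)
  --1--> S0 (output Z)

"ZZZZZZZ"


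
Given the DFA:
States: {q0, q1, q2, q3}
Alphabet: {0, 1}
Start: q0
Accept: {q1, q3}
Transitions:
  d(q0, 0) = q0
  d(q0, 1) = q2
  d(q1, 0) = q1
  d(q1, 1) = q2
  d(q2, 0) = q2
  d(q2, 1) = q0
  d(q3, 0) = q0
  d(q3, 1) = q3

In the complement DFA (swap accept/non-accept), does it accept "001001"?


Trace: q0 -> q0 -> q0 -> q2 -> q2 -> q2 -> q0
Final: q0
Original accept: {q1, q3}
Complement: q0 is not in original accept

Yes, complement accepts (original rejects)


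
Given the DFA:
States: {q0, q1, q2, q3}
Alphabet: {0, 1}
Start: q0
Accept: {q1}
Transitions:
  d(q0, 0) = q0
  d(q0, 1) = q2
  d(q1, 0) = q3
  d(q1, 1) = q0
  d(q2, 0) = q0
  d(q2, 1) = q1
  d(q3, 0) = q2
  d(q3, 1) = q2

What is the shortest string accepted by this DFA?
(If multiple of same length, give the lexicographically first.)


BFS by string length (lex-first path to each state shown):
  len 0: q0<-""
  len 1: q0<-"0", q2<-"1"
  len 2: q0<-"00", q1<-"11", q2<-"01"
Found accept state at length 2.

"11"


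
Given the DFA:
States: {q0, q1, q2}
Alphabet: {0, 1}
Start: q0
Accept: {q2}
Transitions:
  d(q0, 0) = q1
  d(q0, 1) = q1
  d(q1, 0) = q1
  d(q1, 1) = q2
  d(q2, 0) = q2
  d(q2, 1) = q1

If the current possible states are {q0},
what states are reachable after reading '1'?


Apply transition on '1' from each current state:
  d(q0, 1) = q1

{q1}


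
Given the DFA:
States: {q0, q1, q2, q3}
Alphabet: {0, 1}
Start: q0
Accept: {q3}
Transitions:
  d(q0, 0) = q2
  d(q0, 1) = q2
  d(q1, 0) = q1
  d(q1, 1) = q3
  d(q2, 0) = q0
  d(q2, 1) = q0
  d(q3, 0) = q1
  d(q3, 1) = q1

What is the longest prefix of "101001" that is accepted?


Run the DFA, marking each prefix where the state is accepting:
  "" -> q0 [reject]
  "1" -> q2 [reject]
  "10" -> q0 [reject]
  "101" -> q2 [reject]
  "1010" -> q0 [reject]
  "10100" -> q2 [reject]
  "101001" -> q0 [reject]

No prefix is accepted


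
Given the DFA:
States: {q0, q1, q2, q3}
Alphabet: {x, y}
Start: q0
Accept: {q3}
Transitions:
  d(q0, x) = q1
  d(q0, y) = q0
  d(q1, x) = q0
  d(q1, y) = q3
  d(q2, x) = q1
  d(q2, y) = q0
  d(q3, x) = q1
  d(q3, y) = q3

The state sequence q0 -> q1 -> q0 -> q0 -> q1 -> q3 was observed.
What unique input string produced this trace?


Trace back each transition to find the symbol:
  q0 --[x]--> q1
  q1 --[x]--> q0
  q0 --[y]--> q0
  q0 --[x]--> q1
  q1 --[y]--> q3

"xxyxy"


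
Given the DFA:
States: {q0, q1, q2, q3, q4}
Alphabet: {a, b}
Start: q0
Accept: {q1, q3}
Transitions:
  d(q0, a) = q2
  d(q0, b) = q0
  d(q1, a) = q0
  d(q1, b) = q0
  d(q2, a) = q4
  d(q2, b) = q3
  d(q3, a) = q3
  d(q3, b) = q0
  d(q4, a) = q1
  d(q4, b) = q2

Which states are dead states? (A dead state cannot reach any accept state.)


Forward reachability from each state:
  q0 -> reaches accept state q1 (live)
  q1 -> reaches accept state q1 (live)
  q2 -> reaches accept state q1 (live)
  q3 -> reaches accept state q1 (live)
  q4 -> reaches accept state q1 (live)

None (all states can reach an accept state)


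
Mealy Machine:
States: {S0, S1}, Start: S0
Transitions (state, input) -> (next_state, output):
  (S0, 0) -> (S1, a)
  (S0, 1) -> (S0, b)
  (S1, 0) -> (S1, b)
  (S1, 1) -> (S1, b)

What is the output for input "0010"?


Step-by-step:
  (S0, 0) -> (S1, a)
  (S1, 0) -> (S1, b)
  (S1, 1) -> (S1, b)
  (S1, 0) -> (S1, b)

"abbb"


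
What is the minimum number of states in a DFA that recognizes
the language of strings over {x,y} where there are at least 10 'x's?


States: count = 0, 1, ..., 9, and a final '>= 10' state.
Total: 10 + 1 = 11. Accept = '>= 10' state.

11


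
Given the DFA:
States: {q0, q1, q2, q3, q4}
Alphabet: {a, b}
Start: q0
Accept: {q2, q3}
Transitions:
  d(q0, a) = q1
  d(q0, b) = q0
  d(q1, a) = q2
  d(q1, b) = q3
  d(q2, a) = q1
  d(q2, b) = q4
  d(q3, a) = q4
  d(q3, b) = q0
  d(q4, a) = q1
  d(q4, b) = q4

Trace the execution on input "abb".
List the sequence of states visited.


Input: abb
d(q0, a) = q1
d(q1, b) = q3
d(q3, b) = q0


q0 -> q1 -> q3 -> q0


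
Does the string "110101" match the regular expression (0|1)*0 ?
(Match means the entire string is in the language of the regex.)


|string| = 6; first = '1'; last = '1'

No, "110101" does not match (0|1)*0


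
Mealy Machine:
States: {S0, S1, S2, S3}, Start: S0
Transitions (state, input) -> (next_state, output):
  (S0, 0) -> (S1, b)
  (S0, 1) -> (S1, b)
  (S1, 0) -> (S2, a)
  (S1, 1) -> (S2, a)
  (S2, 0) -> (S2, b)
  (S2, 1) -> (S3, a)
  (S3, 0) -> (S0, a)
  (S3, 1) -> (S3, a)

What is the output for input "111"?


Step-by-step:
  (S0, 1) -> (S1, b)
  (S1, 1) -> (S2, a)
  (S2, 1) -> (S3, a)

"baa"


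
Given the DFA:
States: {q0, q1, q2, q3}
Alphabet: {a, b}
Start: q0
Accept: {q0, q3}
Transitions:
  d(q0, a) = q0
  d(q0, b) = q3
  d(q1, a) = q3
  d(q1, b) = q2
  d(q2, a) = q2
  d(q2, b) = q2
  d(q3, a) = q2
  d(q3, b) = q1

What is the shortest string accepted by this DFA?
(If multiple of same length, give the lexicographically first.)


BFS by string length (lex-first path to each state shown):
  len 0: q0<-""
Found accept state at length 0.

"" (empty string)


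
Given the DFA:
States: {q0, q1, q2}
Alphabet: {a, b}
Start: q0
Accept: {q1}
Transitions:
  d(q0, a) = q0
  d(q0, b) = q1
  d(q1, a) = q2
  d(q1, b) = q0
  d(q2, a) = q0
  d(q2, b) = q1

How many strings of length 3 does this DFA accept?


Enumerating all length-3 strings:
  "aaa" -> q0 [reject]
  "aab" -> q1 [accept]
  "aba" -> q2 [reject]
  "abb" -> q0 [reject]
  "baa" -> q0 [reject]
  "bab" -> q1 [accept]
  "bba" -> q0 [reject]
  "bbb" -> q1 [accept]

3 out of 8


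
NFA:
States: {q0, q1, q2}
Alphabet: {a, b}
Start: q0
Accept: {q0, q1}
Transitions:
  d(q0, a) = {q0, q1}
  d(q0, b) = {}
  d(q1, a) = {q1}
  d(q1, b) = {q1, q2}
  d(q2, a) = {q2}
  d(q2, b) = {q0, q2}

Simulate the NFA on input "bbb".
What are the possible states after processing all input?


Start: {q0}
  --b--> {}
  --b--> {}
  --b--> {}

{} (empty set, no valid transitions)


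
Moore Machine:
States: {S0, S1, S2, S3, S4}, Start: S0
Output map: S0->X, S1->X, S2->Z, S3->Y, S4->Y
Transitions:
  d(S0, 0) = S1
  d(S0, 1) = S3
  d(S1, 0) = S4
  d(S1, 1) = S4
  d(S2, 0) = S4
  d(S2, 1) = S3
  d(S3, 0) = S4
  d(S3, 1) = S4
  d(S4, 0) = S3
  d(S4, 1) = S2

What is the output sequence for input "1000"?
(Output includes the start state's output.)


Start: S0 (output X)
  --1--> S3 (output Y)
  --0--> S4 (output Y)
  --0--> S3 (output Y)
  --0--> S4 (output Y)

"XYYYY"


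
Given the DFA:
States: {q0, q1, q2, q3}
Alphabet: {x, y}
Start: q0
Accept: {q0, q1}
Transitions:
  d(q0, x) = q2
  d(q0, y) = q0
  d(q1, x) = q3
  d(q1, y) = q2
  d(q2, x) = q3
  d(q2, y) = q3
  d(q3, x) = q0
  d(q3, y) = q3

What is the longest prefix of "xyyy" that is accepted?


Run the DFA, marking each prefix where the state is accepting:
  "" -> q0 [accept]
  "x" -> q2 [reject]
  "xy" -> q3 [reject]
  "xyy" -> q3 [reject]
  "xyyy" -> q3 [reject]

""


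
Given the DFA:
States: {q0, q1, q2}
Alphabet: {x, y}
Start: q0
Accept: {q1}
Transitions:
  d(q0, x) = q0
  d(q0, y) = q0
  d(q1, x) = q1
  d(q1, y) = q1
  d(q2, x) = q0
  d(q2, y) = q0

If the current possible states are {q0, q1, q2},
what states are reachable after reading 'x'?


Apply transition on 'x' from each current state:
  d(q0, x) = q0
  d(q1, x) = q1
  d(q2, x) = q0

{q0, q1}


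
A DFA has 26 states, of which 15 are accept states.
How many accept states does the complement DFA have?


Complement swaps accept and non-accept states.
26 - 15 = 11

11


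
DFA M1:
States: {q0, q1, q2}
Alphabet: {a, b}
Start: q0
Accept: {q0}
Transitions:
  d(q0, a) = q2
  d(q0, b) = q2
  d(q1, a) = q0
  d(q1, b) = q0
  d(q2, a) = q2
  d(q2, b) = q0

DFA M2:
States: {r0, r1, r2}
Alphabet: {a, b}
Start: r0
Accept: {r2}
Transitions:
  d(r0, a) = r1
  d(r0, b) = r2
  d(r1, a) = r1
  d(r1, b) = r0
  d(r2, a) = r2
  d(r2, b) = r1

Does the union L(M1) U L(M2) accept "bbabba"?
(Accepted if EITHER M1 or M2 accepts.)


M1: final=q2 accepted=False
M2: final=r2 accepted=True

Yes, union accepts


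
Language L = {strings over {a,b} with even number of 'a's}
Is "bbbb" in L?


count('a') = 0; 0 mod 2 = 0

Yes, "bbbb" is in L


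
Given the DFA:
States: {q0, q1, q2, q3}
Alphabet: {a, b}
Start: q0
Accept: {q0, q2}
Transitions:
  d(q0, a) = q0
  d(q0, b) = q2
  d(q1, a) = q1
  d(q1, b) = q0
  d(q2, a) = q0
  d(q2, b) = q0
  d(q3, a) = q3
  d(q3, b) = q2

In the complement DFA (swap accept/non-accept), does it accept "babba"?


Trace: q0 -> q2 -> q0 -> q2 -> q0 -> q0
Final: q0
Original accept: {q0, q2}
Complement: q0 is in original accept

No, complement rejects (original accepts)


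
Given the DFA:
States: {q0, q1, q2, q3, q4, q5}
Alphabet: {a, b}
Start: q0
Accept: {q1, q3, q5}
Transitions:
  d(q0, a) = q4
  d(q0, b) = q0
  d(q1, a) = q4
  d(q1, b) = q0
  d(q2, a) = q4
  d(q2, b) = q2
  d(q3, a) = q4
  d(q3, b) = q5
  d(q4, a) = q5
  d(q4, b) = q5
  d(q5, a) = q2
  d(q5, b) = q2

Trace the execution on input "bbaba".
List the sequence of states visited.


Input: bbaba
d(q0, b) = q0
d(q0, b) = q0
d(q0, a) = q4
d(q4, b) = q5
d(q5, a) = q2


q0 -> q0 -> q0 -> q4 -> q5 -> q2


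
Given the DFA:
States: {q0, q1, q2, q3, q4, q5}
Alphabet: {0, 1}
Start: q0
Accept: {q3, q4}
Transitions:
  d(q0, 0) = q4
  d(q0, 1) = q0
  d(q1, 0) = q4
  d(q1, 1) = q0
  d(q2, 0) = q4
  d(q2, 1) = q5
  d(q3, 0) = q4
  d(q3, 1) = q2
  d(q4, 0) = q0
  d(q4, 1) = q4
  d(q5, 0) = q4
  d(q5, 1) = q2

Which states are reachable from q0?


BFS from q0:
  layer 0: {q0}
  layer 1: {q4}

{q0, q4}


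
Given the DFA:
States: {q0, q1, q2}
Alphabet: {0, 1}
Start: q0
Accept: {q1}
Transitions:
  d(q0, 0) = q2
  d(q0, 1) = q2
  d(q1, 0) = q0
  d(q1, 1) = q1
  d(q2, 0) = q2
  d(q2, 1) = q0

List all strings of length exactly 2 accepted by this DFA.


All strings of length 2: 4 total
Accepted: 0

None


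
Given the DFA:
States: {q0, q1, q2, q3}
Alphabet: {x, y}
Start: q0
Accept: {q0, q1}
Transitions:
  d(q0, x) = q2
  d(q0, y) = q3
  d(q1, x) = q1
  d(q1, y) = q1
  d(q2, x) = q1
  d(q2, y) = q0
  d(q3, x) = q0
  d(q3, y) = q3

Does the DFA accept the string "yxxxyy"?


Trace: q0 -> q3 -> q0 -> q2 -> q1 -> q1 -> q1
Final state: q1
Accept states: {q0, q1}

Yes, accepted (final state q1 is an accept state)


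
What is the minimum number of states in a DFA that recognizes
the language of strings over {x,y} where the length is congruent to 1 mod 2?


States track (length) mod 2.
Need 2 states: one per remainder 0..1; accept = remainder 1.

2


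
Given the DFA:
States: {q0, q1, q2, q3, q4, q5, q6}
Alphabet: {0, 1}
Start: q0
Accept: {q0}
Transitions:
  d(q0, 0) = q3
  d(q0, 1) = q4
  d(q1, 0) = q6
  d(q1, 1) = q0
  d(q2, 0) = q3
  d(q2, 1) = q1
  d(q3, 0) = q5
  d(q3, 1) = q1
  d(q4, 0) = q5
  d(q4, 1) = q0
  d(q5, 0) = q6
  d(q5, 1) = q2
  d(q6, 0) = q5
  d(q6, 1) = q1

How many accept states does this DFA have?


Accept states listed: {q0}
Counting: q0(1)

1
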